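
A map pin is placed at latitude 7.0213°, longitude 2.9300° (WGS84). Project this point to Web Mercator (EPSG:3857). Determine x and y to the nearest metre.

x 326166 m, y 783571 m

Web Mercator is spherical with R = a = 6378137 m.
x = R·λ = 6378137 × 0.051138147 = 326166.108 m.
y = R·ln tan(π/4 + φ/2) = 6378137 × 0.122852673 = 783571.181 m.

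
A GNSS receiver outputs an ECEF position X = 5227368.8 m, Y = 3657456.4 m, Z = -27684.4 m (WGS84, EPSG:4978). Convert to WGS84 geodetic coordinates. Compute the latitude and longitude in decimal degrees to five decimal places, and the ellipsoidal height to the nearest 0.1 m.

λ = atan2(Y, X) = 34.97949981°; p = √(X²+Y²) = 6379841.1 m.
Bowring's method on WGS84 (a = 6378137 m, b = 6356752.314 m) gives φ = -0.25030033°, h = 1764.526 m.

lat -0.25030°, lon 34.97950°, h 1764.5 m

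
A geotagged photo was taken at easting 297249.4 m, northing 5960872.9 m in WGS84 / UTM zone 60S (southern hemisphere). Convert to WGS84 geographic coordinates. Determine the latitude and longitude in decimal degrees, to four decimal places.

Zone 60S: λ₀ = 177°, k₀ = 0.9996, false easting 500000 m, false northing 10000000 m.
Meridian distance M = (N − FN)/k₀ = -4040743.4 m.
Inverse transverse Mercator on WGS84 gives φ = -36.47600039°, λ = 174.73690046°.

lat -36.4760°, lon 174.7369°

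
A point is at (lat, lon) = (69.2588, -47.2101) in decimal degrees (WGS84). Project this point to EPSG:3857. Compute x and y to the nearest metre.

Web Mercator is spherical with R = a = 6378137 m.
x = R·λ = 6378137 × -0.823971685 = -5255404.292 m.
y = R·ln tan(π/4 + φ/2) = 6378137 × 1.698247361 = 10831654.328 m.

x -5255404 m, y 10831654 m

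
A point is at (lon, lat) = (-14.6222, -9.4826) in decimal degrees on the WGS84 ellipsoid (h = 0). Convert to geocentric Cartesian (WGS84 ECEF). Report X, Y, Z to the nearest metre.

X 6087781 m, Y -1588267 m, Z -1043846 m

WGS84: a = 6378137 m, e² = 0.006694380; N(φ) = a/√(1−e²sin²φ) = 6378716.528 m.
X = (N+h)·cosφ·cosλ = 6087781.206 m; Y = (N+h)·cosφ·sinλ = -1588267.317 m; Z = (N(1−e²)+h)·sinφ = -1043846.276 m.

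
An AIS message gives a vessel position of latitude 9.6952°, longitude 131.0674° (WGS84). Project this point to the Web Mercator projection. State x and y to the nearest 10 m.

Web Mercator is spherical with R = a = 6378137 m.
x = R·λ = 6378137 × 2.287557672 = 14590356.228 m.
y = R·ln tan(π/4 + φ/2) = 6378137 × 0.170026507 = 1084452.353 m.

x 14590360 m, y 1084450 m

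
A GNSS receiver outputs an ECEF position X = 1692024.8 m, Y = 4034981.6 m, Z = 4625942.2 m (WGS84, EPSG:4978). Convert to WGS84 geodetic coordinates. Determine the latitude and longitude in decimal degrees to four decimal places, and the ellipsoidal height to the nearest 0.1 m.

lat 46.7865°, lon 67.2498°, h 544.2 m

λ = atan2(Y, X) = 67.24979965°; p = √(X²+Y²) = 4375388.5 m.
Bowring's method on WGS84 (a = 6378137 m, b = 6356752.314 m) gives φ = 46.78649993°, h = 544.219 m.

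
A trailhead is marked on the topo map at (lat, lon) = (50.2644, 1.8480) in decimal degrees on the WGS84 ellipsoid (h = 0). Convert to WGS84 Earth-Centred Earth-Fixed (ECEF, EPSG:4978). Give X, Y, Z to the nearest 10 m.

WGS84: a = 6378137 m, e² = 0.006694380; N(φ) = a/√(1−e²sin²φ) = 6390799.561 m.
X = (N+h)·cosφ·cosλ = 4083166.683 m; Y = (N+h)·cosφ·sinλ = 131742.857 m; Z = (N(1−e²)+h)·sinφ = 4881641.139 m.

X 4083170 m, Y 131740 m, Z 4881640 m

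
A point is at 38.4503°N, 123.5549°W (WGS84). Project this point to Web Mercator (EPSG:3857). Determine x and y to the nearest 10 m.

Web Mercator is spherical with R = a = 6378137 m.
x = R·λ = 6378137 × -2.156439812 = -13754068.553 m.
y = R·ln tan(π/4 + φ/2) = 6378137 × 0.727992337 = 4643234.863 m.

x -13754070 m, y 4643230 m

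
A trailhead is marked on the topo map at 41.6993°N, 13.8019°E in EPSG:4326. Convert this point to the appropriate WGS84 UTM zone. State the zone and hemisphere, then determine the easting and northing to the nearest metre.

Longitude 13.8019° lies in the 6° band [12°, 18°), giving zone 33; latitude is north of the equator, so 33N.
Zone 33 central meridian λ₀ = 6×33 − 183 = 15°; Δλ = -1.1981°.
Transverse Mercator on WGS84 with k₀ = 0.9996 gives E = 400309.590 m, N = 4617084.141 m.

Zone 33N: E 400310 m, N 4617084 m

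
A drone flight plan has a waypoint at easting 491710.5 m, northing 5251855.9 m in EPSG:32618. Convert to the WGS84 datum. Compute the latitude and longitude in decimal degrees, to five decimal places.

lat 47.42010°, lon -75.10990°

Zone 18N: λ₀ = -75°, k₀ = 0.9996, false easting 500000 m.
Meridian distance M = (N − FN)/k₀ = 5253957.5 m.
Inverse transverse Mercator on WGS84 gives φ = 47.42010024°, λ = -75.10990007°.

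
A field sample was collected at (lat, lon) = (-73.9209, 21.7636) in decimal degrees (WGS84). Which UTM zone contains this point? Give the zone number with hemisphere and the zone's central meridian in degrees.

UTM zone = ⌊(λ + 180)/6⌋ + 1; 21.7636° ∈ [18°, 24°) → zone 34.
Hemisphere: S (φ < 0).
Central meridian λ₀ = 6×34 − 183 = 21°.

Zone 34S, central meridian 21°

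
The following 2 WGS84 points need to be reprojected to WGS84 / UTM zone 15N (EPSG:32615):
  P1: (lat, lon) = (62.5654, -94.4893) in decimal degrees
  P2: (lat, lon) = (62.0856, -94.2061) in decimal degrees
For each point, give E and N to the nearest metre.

P1: E 423449 m, N 6938052 m; P2: E 437008 m, N 6884302 m

UTM zone 15N: λ₀ = -93°, k₀ = 0.9996.
P1 (62.5654°, -94.4893°) → (423448.866, 6938051.945) m.
P2 (62.0856°, -94.2061°) → (437007.677, 6884302.029) m.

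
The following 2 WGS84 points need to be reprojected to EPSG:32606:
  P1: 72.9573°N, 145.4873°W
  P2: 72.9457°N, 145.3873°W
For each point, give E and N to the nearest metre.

UTM zone 6N: λ₀ = -147°, k₀ = 0.9996.
P1 (72.9573°, -145.4873°) → (549480.484, 8096341.041) m.
P2 (72.9457°, -145.3873°) → (552785.614, 8095132.758) m.

P1: E 549480 m, N 8096341 m; P2: E 552786 m, N 8095133 m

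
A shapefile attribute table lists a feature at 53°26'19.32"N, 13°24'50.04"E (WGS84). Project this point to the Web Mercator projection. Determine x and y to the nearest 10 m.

x 1493230 m, y 7064560 m

Web Mercator is spherical with R = a = 6378137 m.
x = R·λ = 6378137 × 0.234116721 = 1493228.518 m.
y = R·ln tan(π/4 + φ/2) = 6378137 × 1.107621462 = 7064561.429 m.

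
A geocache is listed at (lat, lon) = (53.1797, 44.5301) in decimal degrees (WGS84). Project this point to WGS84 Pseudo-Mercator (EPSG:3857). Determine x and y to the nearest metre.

Web Mercator is spherical with R = a = 6378137 m.
x = R·λ = 6378137 × 0.777196861 = 4957068.057 m.
y = R·ln tan(π/4 + φ/2) = 6378137 × 1.100055859 = 7016306.977 m.

x 4957068 m, y 7016307 m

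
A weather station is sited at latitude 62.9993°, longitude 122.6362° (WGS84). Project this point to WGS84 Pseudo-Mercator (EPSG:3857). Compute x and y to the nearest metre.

Web Mercator is spherical with R = a = 6378137 m.
x = R·λ = 6378137 × 2.140405472 = 13651799.337 m.
y = R·ln tan(π/4 + φ/2) = 6378137 × 1.426761336 = 9100079.268 m.

x 13651799 m, y 9100079 m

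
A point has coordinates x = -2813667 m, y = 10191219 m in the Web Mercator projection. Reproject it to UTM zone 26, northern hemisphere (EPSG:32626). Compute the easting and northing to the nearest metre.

E 574800 m, N 7446140 m

Web Mercator inverse (R = 6378137 m) → φ = 67.12309980°, λ = -25.27560071°.
UTM 26N forward: E = 574799.772 m, N = 7446140.201 m.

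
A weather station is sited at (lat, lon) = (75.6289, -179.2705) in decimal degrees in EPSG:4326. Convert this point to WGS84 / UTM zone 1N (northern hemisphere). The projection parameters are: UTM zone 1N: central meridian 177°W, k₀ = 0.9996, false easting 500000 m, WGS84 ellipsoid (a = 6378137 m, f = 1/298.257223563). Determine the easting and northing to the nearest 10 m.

Zone 1 central meridian λ₀ = 6×1 − 183 = -177°; Δλ = -2.2705°.
Transverse Mercator on WGS84 with k₀ = 0.9996 gives E = 437108.527 m, N = 8394984.763 m.

E 437110 m, N 8394980 m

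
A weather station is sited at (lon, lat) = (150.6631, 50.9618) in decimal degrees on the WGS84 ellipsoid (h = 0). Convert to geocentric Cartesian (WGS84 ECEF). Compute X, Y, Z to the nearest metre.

X -3509099 m, Y 1972187 m, Z 4930869 m

WGS84: a = 6378137 m, e² = 0.006694380; N(φ) = a/√(1−e²sin²φ) = 6391055.975 m.
X = (N+h)·cosφ·cosλ = -3509099.271 m; Y = (N+h)·cosφ·sinλ = 1972187.393 m; Z = (N(1−e²)+h)·sinφ = 4930869.115 m.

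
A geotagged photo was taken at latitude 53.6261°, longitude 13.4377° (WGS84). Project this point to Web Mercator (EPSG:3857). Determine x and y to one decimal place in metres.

Web Mercator is spherical with R = a = 6378137 m.
x = R·λ = 6378137 × 0.234532109 = 1495877.921 m.
y = R·ln tan(π/4 + φ/2) = 6378137 × 1.113124371 = 7099659.738 m.

x 1495877.9 m, y 7099659.7 m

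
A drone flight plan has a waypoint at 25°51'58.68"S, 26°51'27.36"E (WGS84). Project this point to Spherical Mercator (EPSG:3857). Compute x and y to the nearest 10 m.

x 2989770 m, y -2982530 m

Web Mercator is spherical with R = a = 6378137 m.
x = R·λ = 6378137 × 0.468753549 = 2989774.356 m.
y = R·ln tan(π/4 + φ/2) = 6378137 × -0.467617900 = -2982531.027 m.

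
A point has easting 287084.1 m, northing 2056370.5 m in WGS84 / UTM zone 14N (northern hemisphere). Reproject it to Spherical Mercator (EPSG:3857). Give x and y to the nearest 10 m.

Unproject from UTM 14N (λ₀ = -99°) → φ = 18.58739981°, λ = -101.01769962°.
Web Mercator (R = 6378137 m): x = -11245238.883 m, y = 2106418.636 m.

x -11245240 m, y 2106420 m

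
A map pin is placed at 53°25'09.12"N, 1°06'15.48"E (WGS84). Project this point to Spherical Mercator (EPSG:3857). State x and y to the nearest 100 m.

x 122900 m, y 7060900 m

Web Mercator is spherical with R = a = 6378137 m.
x = R·λ = 6378137 × 0.019273671 = 122930.114 m.
y = R·ln tan(π/4 + φ/2) = 6378137 × 1.107050250 = 7060918.159 m.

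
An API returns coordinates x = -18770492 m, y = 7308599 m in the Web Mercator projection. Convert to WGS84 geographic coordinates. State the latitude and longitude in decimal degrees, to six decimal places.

lat 54.724600°, lon -168.618199°

R = 6378137 m. λ = x/R = -168.61819854°.
φ = 2·arctan(exp(y/R)) − 90° = 2·arctan(3.14522) − 90° = 54.72459998°.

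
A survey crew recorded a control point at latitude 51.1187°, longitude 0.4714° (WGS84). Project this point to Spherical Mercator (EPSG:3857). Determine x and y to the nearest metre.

x 52476 m, y 6642317 m

Web Mercator is spherical with R = a = 6378137 m.
x = R·λ = 6378137 × 0.008227482 = 52476.008 m.
y = R·ln tan(π/4 + φ/2) = 6378137 × 1.041419665 = 6642317.298 m.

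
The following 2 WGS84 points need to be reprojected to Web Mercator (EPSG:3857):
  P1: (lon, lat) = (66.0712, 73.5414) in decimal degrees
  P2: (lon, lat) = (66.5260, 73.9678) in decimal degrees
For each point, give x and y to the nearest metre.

P1: x 7355012 m, y 12332870 m; P2: x 7405640 m, y 12502554 m

Web Mercator: x = R·λ, y = R·ln tan(π/4+φ/2), R = 6378137 m.
P1 (73.5414°, 66.0712°) → (7355012.340, 12332869.959) m.
P2 (73.9678°, 66.5260°) → (7405640.445, 12502553.578) m.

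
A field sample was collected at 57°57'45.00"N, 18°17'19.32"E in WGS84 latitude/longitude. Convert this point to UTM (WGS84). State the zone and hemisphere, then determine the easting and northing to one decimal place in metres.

Zone 34N: E 339595.9 m, N 6427753.4 m

Longitude 18.2887° lies in the 6° band [18°, 24°), giving zone 34; latitude is north of the equator, so 34N.
Zone 34 central meridian λ₀ = 6×34 − 183 = 21°; Δλ = -2.7113°.
Transverse Mercator on WGS84 with k₀ = 0.9996 gives E = 339595.855 m, N = 6427753.359 m.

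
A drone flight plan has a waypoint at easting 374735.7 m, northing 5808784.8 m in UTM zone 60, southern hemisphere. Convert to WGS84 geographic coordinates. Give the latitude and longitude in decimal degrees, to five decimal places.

Zone 60S: λ₀ = 177°, k₀ = 0.9996, false easting 500000 m, false northing 10000000 m.
Meridian distance M = (N − FN)/k₀ = -4192892.4 m.
Inverse transverse Mercator on WGS84 gives φ = -37.85980011°, λ = 175.57599946°.

lat -37.85980°, lon 175.57600°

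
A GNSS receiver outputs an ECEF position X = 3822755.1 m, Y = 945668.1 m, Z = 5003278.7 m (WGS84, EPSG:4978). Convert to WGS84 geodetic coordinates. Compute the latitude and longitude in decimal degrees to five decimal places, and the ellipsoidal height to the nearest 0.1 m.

λ = atan2(Y, X) = 13.89480053°; p = √(X²+Y²) = 3937987.4 m.
Bowring's method on WGS84 (a = 6378137 m, b = 6356752.314 m) gives φ = 51.98119968°, h = 2238.490 m.

lat 51.98120°, lon 13.89480°, h 2238.5 m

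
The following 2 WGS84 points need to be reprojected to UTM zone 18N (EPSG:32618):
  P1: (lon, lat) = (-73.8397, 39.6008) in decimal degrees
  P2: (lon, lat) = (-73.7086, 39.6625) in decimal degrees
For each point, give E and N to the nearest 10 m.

P1: E 599620 m, N 4384090 m; P2: E 610780 m, N 4391100 m

UTM zone 18N: λ₀ = -75°, k₀ = 0.9996.
P1 (39.6008°, -73.8397°) → (599618.485, 4384094.475) m.
P2 (39.6625°, -73.7086°) → (610776.056, 4391095.997) m.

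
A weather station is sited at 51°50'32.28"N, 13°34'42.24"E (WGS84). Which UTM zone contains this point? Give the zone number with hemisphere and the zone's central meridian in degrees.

Zone 33N, central meridian 15°

UTM zone = ⌊(λ + 180)/6⌋ + 1; 13.5784° ∈ [12°, 18°) → zone 33.
Hemisphere: N (φ ≥ 0).
Central meridian λ₀ = 6×33 − 183 = 15°.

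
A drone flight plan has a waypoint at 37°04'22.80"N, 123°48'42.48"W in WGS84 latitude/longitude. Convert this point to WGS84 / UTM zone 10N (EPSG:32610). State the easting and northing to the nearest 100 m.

E 427800 m, N 4103300 m

Zone 10 central meridian λ₀ = 6×10 − 183 = -123°; Δλ = -0.8118°.
Transverse Mercator on WGS84 with k₀ = 0.9996 gives E = 427837.673 m, N = 4103278.739 m.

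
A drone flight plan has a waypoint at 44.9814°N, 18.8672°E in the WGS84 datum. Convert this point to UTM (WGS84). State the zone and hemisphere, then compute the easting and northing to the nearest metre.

Zone 34N: E 331848 m, N 4983097 m

Longitude 18.8672° lies in the 6° band [18°, 24°), giving zone 34; latitude is north of the equator, so 34N.
Zone 34 central meridian λ₀ = 6×34 − 183 = 21°; Δλ = -2.1328°.
Transverse Mercator on WGS84 with k₀ = 0.9996 gives E = 331848.276 m, N = 4983096.987 m.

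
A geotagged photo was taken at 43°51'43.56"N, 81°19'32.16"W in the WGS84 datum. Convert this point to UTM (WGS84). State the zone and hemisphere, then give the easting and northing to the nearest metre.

Zone 17N: E 473835 m, N 4856608 m

Longitude -81.3256° lies in the 6° band [-84°, -78°), giving zone 17; latitude is north of the equator, so 17N.
Zone 17 central meridian λ₀ = 6×17 − 183 = -81°; Δλ = -0.3256°.
Transverse Mercator on WGS84 with k₀ = 0.9996 gives E = 473834.917 m, N = 4856608.293 m.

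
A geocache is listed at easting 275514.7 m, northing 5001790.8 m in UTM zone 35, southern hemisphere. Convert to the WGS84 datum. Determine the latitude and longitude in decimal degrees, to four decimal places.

Zone 35S: λ₀ = 27°, k₀ = 0.9996, false easting 500000 m, false northing 10000000 m.
Meridian distance M = (N − FN)/k₀ = -5000209.3 m.
Inverse transverse Mercator on WGS84 gives φ = -45.10170002°, λ = 24.14669989°.

lat -45.1017°, lon 24.1467°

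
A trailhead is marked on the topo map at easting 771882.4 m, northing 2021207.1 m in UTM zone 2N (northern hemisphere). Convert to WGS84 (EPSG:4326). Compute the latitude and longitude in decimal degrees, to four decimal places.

lat 18.2631°, lon -168.4286°

Zone 2N: λ₀ = -171°, k₀ = 0.9996, false easting 500000 m.
Meridian distance M = (N − FN)/k₀ = 2022015.9 m.
Inverse transverse Mercator on WGS84 gives φ = 18.26309966°, λ = -168.42860041°.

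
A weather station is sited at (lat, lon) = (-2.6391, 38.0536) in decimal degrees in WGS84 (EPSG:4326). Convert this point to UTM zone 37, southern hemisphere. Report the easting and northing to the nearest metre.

E 394796 m, N 9708258 m

Zone 37 central meridian λ₀ = 6×37 − 183 = 39°; Δλ = -0.9464°.
Transverse Mercator on WGS84 with k₀ = 0.9996 gives E = 394795.527 m, N = 9708258.075 m.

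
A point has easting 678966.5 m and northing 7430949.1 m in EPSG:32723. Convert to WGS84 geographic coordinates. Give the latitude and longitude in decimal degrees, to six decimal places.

lat -23.220900°, lon -43.251000°

Zone 23S: λ₀ = -45°, k₀ = 0.9996, false easting 500000 m, false northing 10000000 m.
Meridian distance M = (N − FN)/k₀ = -2570078.9 m.
Inverse transverse Mercator on WGS84 gives φ = -23.22090012°, λ = -43.25099982°.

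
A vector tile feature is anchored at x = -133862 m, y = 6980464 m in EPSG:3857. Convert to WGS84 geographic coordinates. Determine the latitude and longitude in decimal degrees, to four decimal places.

R = 6378137 m. λ = x/R = -1.20250281°.
φ = 2·arctan(exp(y/R)) − 90° = 2·arctan(2.98750) − 90° = 52.98629896°.

lat 52.9863°, lon -1.2025°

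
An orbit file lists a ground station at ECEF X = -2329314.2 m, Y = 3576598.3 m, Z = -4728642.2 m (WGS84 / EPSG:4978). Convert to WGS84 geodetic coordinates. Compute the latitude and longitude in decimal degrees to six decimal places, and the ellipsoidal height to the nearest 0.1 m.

lat -48.120800°, lon 123.074800°, h 3745.5 m

λ = atan2(Y, X) = 123.07480028°; p = √(X²+Y²) = 4268226.8 m.
Bowring's method on WGS84 (a = 6378137 m, b = 6356752.314 m) gives φ = -48.12079984°, h = 3745.455 m.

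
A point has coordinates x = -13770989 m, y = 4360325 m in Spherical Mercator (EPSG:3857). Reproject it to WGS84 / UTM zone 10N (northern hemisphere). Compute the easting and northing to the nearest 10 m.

E 436640 m, N 4032180 m

Web Mercator inverse (R = 6378137 m) → φ = 36.43270191°, λ = -123.70689896°.
UTM 10N forward: E = 436638.259 m, N = 4032175.293 m.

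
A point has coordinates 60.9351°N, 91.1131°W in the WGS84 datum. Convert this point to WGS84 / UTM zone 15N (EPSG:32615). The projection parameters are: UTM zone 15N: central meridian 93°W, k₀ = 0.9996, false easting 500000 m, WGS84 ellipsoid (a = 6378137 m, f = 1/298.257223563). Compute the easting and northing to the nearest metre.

Zone 15 central meridian λ₀ = 6×15 − 183 = -93°; Δλ = +1.8869°.
Transverse Mercator on WGS84 with k₀ = 0.9996 gives E = 602252.957 m, N = 6757030.421 m.

E 602253 m, N 6757030 m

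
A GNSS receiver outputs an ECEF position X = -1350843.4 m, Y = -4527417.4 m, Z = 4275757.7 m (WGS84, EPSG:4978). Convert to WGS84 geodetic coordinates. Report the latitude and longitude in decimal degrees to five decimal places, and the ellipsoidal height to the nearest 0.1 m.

λ = atan2(Y, X) = -106.61350025°; p = √(X²+Y²) = 4724646.7 m.
Bowring's method on WGS84 (a = 6378137 m, b = 6356752.314 m) gives φ = 42.33620003°, h = 3675.510 m.

lat 42.33620°, lon -106.61350°, h 3675.5 m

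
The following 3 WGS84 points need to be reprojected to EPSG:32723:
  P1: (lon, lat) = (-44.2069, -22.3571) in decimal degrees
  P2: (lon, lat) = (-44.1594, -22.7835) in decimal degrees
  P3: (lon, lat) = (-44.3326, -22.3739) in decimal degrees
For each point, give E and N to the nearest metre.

P1: E 581660 m, N 7527431 m; P2: E 586285 m, N 7480201 m; P3: E 568709 m, N 7525634 m

UTM zone 23S: λ₀ = -45°, k₀ = 0.9996.
P1 (-22.3571°, -44.2069°) → (581659.777, 7527431.225) m.
P2 (-22.7835°, -44.1594°) → (586284.928, 7480201.274) m.
P3 (-22.3739°, -44.3326°) → (568708.654, 7525634.278) m.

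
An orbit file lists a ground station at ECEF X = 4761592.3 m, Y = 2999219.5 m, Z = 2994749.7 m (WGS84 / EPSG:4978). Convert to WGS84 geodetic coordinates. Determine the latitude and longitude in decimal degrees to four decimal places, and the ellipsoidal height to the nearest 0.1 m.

lat 28.1804°, lon 32.2059°, h 1285.8 m

λ = atan2(Y, X) = 32.20589989°; p = √(X²+Y²) = 5627439.8 m.
Bowring's method on WGS84 (a = 6378137 m, b = 6356752.314 m) gives φ = 28.18040025°, h = 1285.834 m.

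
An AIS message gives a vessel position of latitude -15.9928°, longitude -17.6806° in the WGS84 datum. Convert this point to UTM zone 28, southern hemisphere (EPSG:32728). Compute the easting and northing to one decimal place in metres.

Zone 28 central meridian λ₀ = 6×28 − 183 = -15°; Δλ = -2.6806°.
Transverse Mercator on WGS84 with k₀ = 0.9996 gives E = 213098.740 m, N = 8230010.976 m.

E 213098.7 m, N 8230011.0 m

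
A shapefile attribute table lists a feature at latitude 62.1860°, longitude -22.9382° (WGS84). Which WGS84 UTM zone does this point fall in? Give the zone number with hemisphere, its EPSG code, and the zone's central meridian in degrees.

Zone 27N (EPSG:32627), central meridian -21°

UTM zone = ⌊(λ + 180)/6⌋ + 1; -22.9382° ∈ [-24°, -18°) → zone 27.
Hemisphere: N (φ ≥ 0).
Central meridian λ₀ = 6×27 − 183 = -21°.
EPSG code: 32627.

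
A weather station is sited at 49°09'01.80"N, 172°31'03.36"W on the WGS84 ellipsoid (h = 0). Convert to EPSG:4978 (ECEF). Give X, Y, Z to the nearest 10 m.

WGS84: a = 6378137 m, e² = 0.006694380; N(φ) = a/√(1−e²sin²φ) = 6390387.726 m.
X = (N+h)·cosφ·cosλ = -4144197.462 m; Y = (N+h)·cosφ·sinλ = -544298.928 m; Z = (N(1−e²)+h)·sinφ = 4801522.792 m.

X -4144200 m, Y -544300 m, Z 4801520 m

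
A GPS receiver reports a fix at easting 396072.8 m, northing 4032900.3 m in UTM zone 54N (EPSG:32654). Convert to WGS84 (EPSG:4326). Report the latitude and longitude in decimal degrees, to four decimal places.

Zone 54N: λ₀ = 141°, k₀ = 0.9996, false easting 500000 m.
Meridian distance M = (N − FN)/k₀ = 4034514.1 m.
Inverse transverse Mercator on WGS84 gives φ = 36.43569978°, λ = 139.84050032°.

lat 36.4357°, lon 139.8405°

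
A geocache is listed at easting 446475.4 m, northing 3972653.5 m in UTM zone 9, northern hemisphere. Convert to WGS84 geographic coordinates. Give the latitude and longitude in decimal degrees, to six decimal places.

Zone 9N: λ₀ = -129°, k₀ = 0.9996, false easting 500000 m.
Meridian distance M = (N − FN)/k₀ = 3974243.2 m.
Inverse transverse Mercator on WGS84 gives φ = 35.89669995°, λ = -129.59309978°.

lat 35.896700°, lon -129.593100°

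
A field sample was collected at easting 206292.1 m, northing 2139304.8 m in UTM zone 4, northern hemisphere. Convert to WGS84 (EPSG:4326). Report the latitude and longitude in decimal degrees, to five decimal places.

Zone 4N: λ₀ = -159°, k₀ = 0.9996, false easting 500000 m.
Meridian distance M = (N − FN)/k₀ = 2140160.9 m.
Inverse transverse Mercator on WGS84 gives φ = 19.32629990°, λ = -161.79519987°.

lat 19.32630°, lon -161.79520°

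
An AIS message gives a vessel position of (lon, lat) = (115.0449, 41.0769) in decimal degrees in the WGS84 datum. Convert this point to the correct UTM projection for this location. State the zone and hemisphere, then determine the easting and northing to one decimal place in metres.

Zone 50N: E 335759.9 m, N 4549135.4 m

Longitude 115.0449° lies in the 6° band [114°, 120°), giving zone 50; latitude is north of the equator, so 50N.
Zone 50 central meridian λ₀ = 6×50 − 183 = 117°; Δλ = -1.9551°.
Transverse Mercator on WGS84 with k₀ = 0.9996 gives E = 335759.937 m, N = 4549135.363 m.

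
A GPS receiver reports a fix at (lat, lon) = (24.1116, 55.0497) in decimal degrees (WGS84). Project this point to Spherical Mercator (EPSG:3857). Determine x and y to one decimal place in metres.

Web Mercator is spherical with R = a = 6378137 m.
x = R·λ = 6378137 × 0.960798517 = 6128104.572 m.
y = R·ln tan(π/4 + φ/2) = 6378137 × 0.433827772 = 2767012.964 m.

x 6128104.6 m, y 2767013.0 m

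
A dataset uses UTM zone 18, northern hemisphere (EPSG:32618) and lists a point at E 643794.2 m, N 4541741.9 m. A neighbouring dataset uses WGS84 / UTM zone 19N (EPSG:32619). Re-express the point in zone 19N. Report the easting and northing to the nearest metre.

E 139243 m, N 4549205 m

UTM 18N → geographic: φ = 41.01420031°, λ = -73.28989954°.
UTM 19N (λ₀ = -69°) forward: E = 139243.100 m, N = 4549205.261 m.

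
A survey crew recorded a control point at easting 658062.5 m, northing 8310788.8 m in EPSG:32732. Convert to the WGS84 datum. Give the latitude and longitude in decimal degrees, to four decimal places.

Zone 32S: λ₀ = 9°, k₀ = 0.9996, false easting 500000 m, false northing 10000000 m.
Meridian distance M = (N − FN)/k₀ = -1689887.2 m.
Inverse transverse Mercator on WGS84 gives φ = -15.27440001°, λ = 10.47200040°.

lat -15.2744°, lon 10.4720°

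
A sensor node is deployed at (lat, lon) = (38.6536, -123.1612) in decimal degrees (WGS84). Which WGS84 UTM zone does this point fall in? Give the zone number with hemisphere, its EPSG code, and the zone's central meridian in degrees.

UTM zone = ⌊(λ + 180)/6⌋ + 1; -123.1612° ∈ [-126°, -120°) → zone 10.
Hemisphere: N (φ ≥ 0).
Central meridian λ₀ = 6×10 − 183 = -123°.
EPSG code: 32610.

Zone 10N (EPSG:32610), central meridian -123°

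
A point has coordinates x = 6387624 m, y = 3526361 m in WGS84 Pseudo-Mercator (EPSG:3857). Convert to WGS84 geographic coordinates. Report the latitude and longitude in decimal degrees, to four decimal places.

R = 6378137 m. λ = x/R = 57.38100268°.
φ = 2·arctan(exp(y/R)) − 90° = 2·arctan(1.73826) − 90° = 30.17730369°.

lat 30.1773°, lon 57.3810°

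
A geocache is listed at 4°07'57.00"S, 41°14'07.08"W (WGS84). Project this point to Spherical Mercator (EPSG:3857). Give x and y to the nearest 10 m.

Web Mercator is spherical with R = a = 6378137 m.
x = R·λ = 6378137 × -0.719691753 = -4590292.599 m.
y = R·ln tan(π/4 + φ/2) = 6378137 × -0.072188347 = -460427.169 m.

x -4590290 m, y -460430 m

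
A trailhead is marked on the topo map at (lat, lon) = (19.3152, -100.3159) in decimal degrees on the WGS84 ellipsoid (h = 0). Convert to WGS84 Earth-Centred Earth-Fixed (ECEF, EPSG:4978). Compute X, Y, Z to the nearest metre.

X -1078273 m, Y -5924005 m, Z 2096308 m

WGS84: a = 6378137 m, e² = 0.006694380; N(φ) = a/√(1−e²sin²φ) = 6380473.960 m.
X = (N+h)·cosφ·cosλ = -1078272.520 m; Y = (N+h)·cosφ·sinλ = -5924005.100 m; Z = (N(1−e²)+h)·sinφ = 2096307.891 m.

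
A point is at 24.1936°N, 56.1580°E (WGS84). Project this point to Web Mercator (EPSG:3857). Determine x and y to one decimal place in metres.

x 6251480.0 m, y 2777016.9 m

Web Mercator is spherical with R = a = 6378137 m.
x = R·λ = 6378137 × 0.980142001 = 6251479.964 m.
y = R·ln tan(π/4 + φ/2) = 6378137 × 0.435396248 = 2777016.920 m.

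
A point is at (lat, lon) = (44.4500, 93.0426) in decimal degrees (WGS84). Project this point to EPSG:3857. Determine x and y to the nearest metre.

Web Mercator is spherical with R = a = 6378137 m.
x = R·λ = 6378137 × 1.623899715 = 10357454.854 m.
y = R·ln tan(π/4 + φ/2) = 6378137 × 0.867862649 = 5535346.872 m.

x 10357455 m, y 5535347 m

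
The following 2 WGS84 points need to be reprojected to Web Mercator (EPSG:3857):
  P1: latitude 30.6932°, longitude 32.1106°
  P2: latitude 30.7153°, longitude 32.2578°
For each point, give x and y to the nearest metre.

P1: x 3574536 m, y 3592969 m; P2: x 3590922 m, y 3595830 m

Web Mercator: x = R·λ, y = R·ln tan(π/4+φ/2), R = 6378137 m.
P1 (30.6932°, 32.1106°) → (3574535.641, 3592969.093) m.
P2 (30.7153°, 32.2578°) → (3590921.870, 3595830.363) m.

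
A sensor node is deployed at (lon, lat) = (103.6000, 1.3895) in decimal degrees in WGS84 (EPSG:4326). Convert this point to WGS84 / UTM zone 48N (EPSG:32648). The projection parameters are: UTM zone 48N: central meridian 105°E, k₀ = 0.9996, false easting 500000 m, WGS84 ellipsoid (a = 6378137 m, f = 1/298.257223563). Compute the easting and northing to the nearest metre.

Zone 48 central meridian λ₀ = 6×48 − 183 = 105°; Δλ = -1.4000°.
Transverse Mercator on WGS84 with k₀ = 0.9996 gives E = 344244.968 m, N = 153627.952 m.

E 344245 m, N 153628 m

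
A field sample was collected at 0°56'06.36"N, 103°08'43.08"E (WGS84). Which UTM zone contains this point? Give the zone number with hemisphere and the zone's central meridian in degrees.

UTM zone = ⌊(λ + 180)/6⌋ + 1; 103.1453° ∈ [102°, 108°) → zone 48.
Hemisphere: N (φ ≥ 0).
Central meridian λ₀ = 6×48 − 183 = 105°.

Zone 48N, central meridian 105°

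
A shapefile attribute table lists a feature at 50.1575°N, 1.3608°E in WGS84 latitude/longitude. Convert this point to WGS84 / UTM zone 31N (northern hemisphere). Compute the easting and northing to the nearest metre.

E 382910 m, N 5557429 m

Zone 31 central meridian λ₀ = 6×31 − 183 = 3°; Δλ = -1.6392°.
Transverse Mercator on WGS84 with k₀ = 0.9996 gives E = 382910.407 m, N = 5557428.701 m.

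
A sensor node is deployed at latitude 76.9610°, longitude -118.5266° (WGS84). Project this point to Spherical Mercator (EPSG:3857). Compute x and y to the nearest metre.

x -13194321 m, y 13834819 m

Web Mercator is spherical with R = a = 6378137 m.
x = R·λ = 6378137 × -2.068679421 = -13194320.757 m.
y = R·ln tan(π/4 + φ/2) = 6378137 × 2.169100386 = 13834819.427 m.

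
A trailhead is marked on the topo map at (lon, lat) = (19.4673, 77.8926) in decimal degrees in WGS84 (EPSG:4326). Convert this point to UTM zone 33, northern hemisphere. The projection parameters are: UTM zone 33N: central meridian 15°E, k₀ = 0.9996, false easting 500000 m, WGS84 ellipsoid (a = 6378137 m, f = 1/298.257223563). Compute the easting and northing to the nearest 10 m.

E 604500 m, N 8650370 m

Zone 33 central meridian λ₀ = 6×33 − 183 = 15°; Δλ = +4.4673°.
Transverse Mercator on WGS84 with k₀ = 0.9996 gives E = 604502.478 m, N = 8650369.293 m.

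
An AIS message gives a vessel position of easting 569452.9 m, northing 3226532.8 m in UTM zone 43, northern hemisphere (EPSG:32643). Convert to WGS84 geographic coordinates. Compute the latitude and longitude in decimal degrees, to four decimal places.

lat 29.1655°, lon 75.7142°

Zone 43N: λ₀ = 75°, k₀ = 0.9996, false easting 500000 m.
Meridian distance M = (N − FN)/k₀ = 3227823.9 m.
Inverse transverse Mercator on WGS84 gives φ = 29.16550015°, λ = 75.71420016°.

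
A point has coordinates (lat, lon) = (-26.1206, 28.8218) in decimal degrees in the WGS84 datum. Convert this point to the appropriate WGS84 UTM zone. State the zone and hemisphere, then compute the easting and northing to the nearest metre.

Longitude 28.8218° lies in the 6° band [24°, 30°), giving zone 35; latitude is south of the equator, so 35S.
Zone 35 central meridian λ₀ = 6×35 − 183 = 27°; Δλ = +1.8218°.
Transverse Mercator on WGS84 with k₀ = 0.9996 gives E = 682153.860 m, N = 7109685.115 m.

Zone 35S: E 682154 m, N 7109685 m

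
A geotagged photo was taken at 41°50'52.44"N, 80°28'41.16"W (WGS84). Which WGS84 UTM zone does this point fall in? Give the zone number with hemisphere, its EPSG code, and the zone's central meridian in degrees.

Zone 17N (EPSG:32617), central meridian -81°

UTM zone = ⌊(λ + 180)/6⌋ + 1; -80.4781° ∈ [-84°, -78°) → zone 17.
Hemisphere: N (φ ≥ 0).
Central meridian λ₀ = 6×17 − 183 = -81°.
EPSG code: 32617.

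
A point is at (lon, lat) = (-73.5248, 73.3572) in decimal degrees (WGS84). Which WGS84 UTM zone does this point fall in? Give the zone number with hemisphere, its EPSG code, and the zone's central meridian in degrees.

UTM zone = ⌊(λ + 180)/6⌋ + 1; -73.5248° ∈ [-78°, -72°) → zone 18.
Hemisphere: N (φ ≥ 0).
Central meridian λ₀ = 6×18 − 183 = -75°.
EPSG code: 32618.

Zone 18N (EPSG:32618), central meridian -75°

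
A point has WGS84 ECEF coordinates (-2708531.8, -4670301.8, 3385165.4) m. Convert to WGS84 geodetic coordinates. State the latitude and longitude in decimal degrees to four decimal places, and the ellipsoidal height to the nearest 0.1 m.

lat 32.2617°, lon -120.1115°, h 298.1 m

λ = atan2(Y, X) = -120.11150013°; p = √(X²+Y²) = 5398876.1 m.
Bowring's method on WGS84 (a = 6378137 m, b = 6356752.314 m) gives φ = 32.26169944°, h = 298.136 m.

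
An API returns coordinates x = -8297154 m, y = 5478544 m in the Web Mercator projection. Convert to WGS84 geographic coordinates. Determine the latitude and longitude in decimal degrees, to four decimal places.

lat 44.0846°, lon -74.5346°

R = 6378137 m. λ = x/R = -74.53460253°.
φ = 2·arctan(exp(y/R)) − 90° = 2·arctan(2.36070) − 90° = 44.08460274°.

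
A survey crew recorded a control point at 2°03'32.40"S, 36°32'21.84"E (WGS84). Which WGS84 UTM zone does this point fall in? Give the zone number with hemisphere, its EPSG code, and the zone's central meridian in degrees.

UTM zone = ⌊(λ + 180)/6⌋ + 1; 36.5394° ∈ [36°, 42°) → zone 37.
Hemisphere: S (φ < 0).
Central meridian λ₀ = 6×37 − 183 = 39°.
EPSG code: 32737.

Zone 37S (EPSG:32737), central meridian 39°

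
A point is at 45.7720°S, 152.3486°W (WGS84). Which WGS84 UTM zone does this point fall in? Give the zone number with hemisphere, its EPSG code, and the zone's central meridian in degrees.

Zone 5S (EPSG:32705), central meridian -153°

UTM zone = ⌊(λ + 180)/6⌋ + 1; -152.3486° ∈ [-156°, -150°) → zone 5.
Hemisphere: S (φ < 0).
Central meridian λ₀ = 6×5 − 183 = -153°.
EPSG code: 32705.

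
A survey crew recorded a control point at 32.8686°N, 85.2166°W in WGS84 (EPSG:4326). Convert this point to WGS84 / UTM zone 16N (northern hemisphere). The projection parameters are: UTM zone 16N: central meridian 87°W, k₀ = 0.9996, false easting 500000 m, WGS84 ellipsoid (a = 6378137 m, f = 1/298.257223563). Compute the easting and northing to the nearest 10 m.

E 666860 m, N 3638130 m

Zone 16 central meridian λ₀ = 6×16 − 183 = -87°; Δλ = +1.7834°.
Transverse Mercator on WGS84 with k₀ = 0.9996 gives E = 666855.466 m, N = 3638129.672 m.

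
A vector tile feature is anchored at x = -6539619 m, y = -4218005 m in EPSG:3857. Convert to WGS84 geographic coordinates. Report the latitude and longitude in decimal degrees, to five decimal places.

R = 6378137 m. λ = x/R = -58.74639700°.
φ = 2·arctan(exp(y/R)) − 90° = 2·arctan(0.51617) − 90° = -35.39730320°.

lat -35.39730°, lon -58.74640°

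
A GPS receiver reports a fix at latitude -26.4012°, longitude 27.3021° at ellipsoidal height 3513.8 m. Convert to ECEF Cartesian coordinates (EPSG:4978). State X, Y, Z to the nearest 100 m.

WGS84: a = 6378137 m, e² = 0.006694380; N(φ) = a/√(1−e²sin²φ) = 6382362.225 m.
X = (N+h)·cosφ·cosλ = 5082656.489 m; Y = (N+h)·cosφ·sinλ = 2623590.554 m; Z = (N(1−e²)+h)·sinφ = -2820506.662 m.

X 5082700 m, Y 2623600 m, Z -2820500 m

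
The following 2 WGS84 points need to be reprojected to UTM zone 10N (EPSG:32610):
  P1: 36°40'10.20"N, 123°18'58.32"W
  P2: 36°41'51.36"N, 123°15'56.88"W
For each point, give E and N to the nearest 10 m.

UTM zone 10N: λ₀ = -123°, k₀ = 0.9996.
P1 (36.6695°, -123.3162°) → (471744.428, 4058256.515) m.
P2 (36.6976°, -123.2658°) → (476256.811, 4061359.922) m.

P1: E 471740 m, N 4058260 m; P2: E 476260 m, N 4061360 m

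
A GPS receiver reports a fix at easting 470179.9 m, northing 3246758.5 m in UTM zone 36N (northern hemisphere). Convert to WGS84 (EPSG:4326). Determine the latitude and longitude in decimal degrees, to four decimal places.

Zone 36N: λ₀ = 33°, k₀ = 0.9996, false easting 500000 m.
Meridian distance M = (N − FN)/k₀ = 3248057.7 m.
Inverse transverse Mercator on WGS84 gives φ = 29.34960006°, λ = 32.69279997°.

lat 29.3496°, lon 32.6928°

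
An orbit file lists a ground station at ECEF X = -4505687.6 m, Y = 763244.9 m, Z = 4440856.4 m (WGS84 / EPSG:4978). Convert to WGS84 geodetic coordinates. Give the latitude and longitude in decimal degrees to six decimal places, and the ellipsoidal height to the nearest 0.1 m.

λ = atan2(Y, X) = 170.38559953°; p = √(X²+Y²) = 4569875.7 m.
Bowring's method on WGS84 (a = 6378137 m, b = 6356752.314 m) gives φ = 44.37189982°, h = 4478.943 m.

lat 44.371900°, lon 170.385600°, h 4478.9 m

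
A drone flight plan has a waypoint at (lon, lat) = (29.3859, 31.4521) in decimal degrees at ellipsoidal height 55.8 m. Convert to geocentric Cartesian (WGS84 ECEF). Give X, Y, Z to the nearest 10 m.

WGS84: a = 6378137 m, e² = 0.006694380; N(φ) = a/√(1−e²sin²φ) = 6383957.395 m.
X = (N+h)·cosφ·cosλ = 4745334.188 m; Y = (N+h)·cosφ·sinλ = 2672320.053 m; Z = (N(1−e²)+h)·sinφ = 3308786.567 m.

X 4745330 m, Y 2672320 m, Z 3308790 m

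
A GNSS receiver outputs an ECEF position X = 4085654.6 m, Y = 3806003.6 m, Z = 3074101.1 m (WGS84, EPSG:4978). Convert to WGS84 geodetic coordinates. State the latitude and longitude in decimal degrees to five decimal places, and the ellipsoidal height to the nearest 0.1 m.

lat 28.99760°, lon 42.97050°, h 892.3 m

λ = atan2(Y, X) = 42.97050000°; p = √(X²+Y²) = 5583747.6 m.
Bowring's method on WGS84 (a = 6378137 m, b = 6356752.314 m) gives φ = 28.99760008°, h = 892.270 m.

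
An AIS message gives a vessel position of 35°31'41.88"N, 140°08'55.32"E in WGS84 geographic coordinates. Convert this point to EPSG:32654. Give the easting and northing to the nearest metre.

E 422819 m, N 3931965 m

Zone 54 central meridian λ₀ = 6×54 − 183 = 141°; Δλ = -0.8513°.
Transverse Mercator on WGS84 with k₀ = 0.9996 gives E = 422819.124 m, N = 3931965.292 m.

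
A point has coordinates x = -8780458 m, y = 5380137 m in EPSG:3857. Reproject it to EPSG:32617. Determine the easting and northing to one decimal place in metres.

Web Mercator inverse (R = 6378137 m) → φ = 43.44620302°, λ = -78.87619623°.
UTM 17N forward: E = 671852.056 m, N = 4812557.615 m.

E 671852.1 m, N 4812557.6 m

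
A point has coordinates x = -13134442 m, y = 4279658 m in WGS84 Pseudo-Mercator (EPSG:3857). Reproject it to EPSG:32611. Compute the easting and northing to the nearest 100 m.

Web Mercator inverse (R = 6378137 m) → φ = 35.84750113°, λ = -117.98869997°.
UTM 11N forward: E = 410718.175 m, N = 3967485.467 m.

E 410700 m, N 3967500 m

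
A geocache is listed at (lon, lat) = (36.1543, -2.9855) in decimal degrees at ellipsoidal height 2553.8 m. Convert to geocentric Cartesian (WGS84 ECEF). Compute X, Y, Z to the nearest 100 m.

WGS84: a = 6378137 m, e² = 0.006694380; N(φ) = a/√(1−e²sin²φ) = 6378194.913 m.
X = (N+h)·cosφ·cosλ = 5145022.569 m; Y = (N+h)·cosφ·sinλ = 3759288.986 m; Z = (N(1−e²)+h)·sinφ = -330106.141 m.

X 5145000 m, Y 3759300 m, Z -330100 m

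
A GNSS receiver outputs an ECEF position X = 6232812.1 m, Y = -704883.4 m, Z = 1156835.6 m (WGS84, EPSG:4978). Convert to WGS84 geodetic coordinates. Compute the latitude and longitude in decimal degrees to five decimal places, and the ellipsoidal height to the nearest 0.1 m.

λ = atan2(Y, X) = -6.45229980°; p = √(X²+Y²) = 6272543.9 m.
Bowring's method on WGS84 (a = 6378137 m, b = 6356752.314 m) gives φ = 10.51839997°, h = 898.496 m.

lat 10.51840°, lon -6.45230°, h 898.5 m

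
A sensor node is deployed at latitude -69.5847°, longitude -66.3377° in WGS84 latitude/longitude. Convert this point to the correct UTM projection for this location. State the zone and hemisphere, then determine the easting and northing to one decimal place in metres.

Zone 19S: E 603614.6 m, N 2278182.4 m

Longitude -66.3377° lies in the 6° band [-72°, -66°), giving zone 19; latitude is south of the equator, so 19S.
Zone 19 central meridian λ₀ = 6×19 − 183 = -69°; Δλ = +2.6623°.
Transverse Mercator on WGS84 with k₀ = 0.9996 gives E = 603614.613 m, N = 2278182.370 m.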